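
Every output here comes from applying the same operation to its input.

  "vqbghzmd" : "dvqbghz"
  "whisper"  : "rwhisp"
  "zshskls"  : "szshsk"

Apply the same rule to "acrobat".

What's happening: move the last character to the front, then delete the last character.
Working it through for "acrobat": intermediate "tacroba", final "tacrob".
(Check on "zshskls": → "szshskl" → "szshsk" ✓)

tacrob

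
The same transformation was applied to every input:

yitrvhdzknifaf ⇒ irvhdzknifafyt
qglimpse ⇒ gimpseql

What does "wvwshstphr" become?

vshstphrww

Looking at the pairs, the operation is to move the first 2 characters to the end (rotate left by 2), then swap the first and last characters.
Applying both steps to "wvwshstphr": "wshstphrwv", then "vshstphrww".
(Check on "qglimpse": → "limpseqg" → "gimpseql" ✓)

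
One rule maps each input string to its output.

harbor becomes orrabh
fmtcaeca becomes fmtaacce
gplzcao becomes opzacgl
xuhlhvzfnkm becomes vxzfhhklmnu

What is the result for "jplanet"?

nptaejl

The transformation: sort the characters into alphabetical order, then move the last 3 characters to the front (rotate right by 3).
Starting from "jplanet": after the first operation, "aejlnpt"; after the second, "nptaejl".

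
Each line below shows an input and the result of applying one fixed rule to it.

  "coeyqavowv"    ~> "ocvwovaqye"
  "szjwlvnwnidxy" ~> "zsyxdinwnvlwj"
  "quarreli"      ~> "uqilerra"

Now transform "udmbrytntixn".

Looking at the pairs, the operation is to move the first 2 characters to the end (rotate left by 2), then reverse the string.
Starting from "udmbrytntixn": after the first operation, "mbrytntixnud"; after the second, "dunxitntyrbm".

dunxitntyrbm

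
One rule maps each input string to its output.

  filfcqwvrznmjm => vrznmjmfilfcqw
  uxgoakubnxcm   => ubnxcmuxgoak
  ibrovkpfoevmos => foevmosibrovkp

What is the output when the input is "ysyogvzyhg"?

vzyhgysyog

Rule — swap the front and back halves of the string.
Applying that to "ysyogvzyhg" gives "vzyhgysyog".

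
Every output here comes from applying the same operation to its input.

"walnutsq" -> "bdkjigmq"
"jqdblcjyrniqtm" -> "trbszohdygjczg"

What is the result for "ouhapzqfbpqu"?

The transformation: move the first 2 characters to the end (rotate left by 2), then shift every letter 10 places backward in the alphabet (wrapping around).
"ouhapzqfbpqu" → "hapzqfbpquou" → "xqfpgvrfgkek".

xqfpgvrfgkek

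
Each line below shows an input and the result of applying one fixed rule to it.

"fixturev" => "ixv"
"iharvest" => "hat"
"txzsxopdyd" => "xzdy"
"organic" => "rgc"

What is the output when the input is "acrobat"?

Looking at the pairs, the operation is to swap each adjacent pair of characters (1↔2, 3↔4, ...), then keep one character in every 3, starting at position 1 (positions 1st, 4th, 7th, ...).
"acrobat" → "caorabt" → "crt".

crt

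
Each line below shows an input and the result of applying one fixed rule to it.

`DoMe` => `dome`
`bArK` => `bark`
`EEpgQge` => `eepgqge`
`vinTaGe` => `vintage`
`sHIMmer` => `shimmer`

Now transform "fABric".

In each case the input is transformed by: convert every letter to lowercase.
On "fABric" that produces "fabric".

fabric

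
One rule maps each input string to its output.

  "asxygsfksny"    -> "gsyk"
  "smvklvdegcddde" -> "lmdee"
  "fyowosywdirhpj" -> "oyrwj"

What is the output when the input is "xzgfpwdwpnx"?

pzxw

The transformation: keep one character in every 3, starting at position 2 (positions 2nd, 5th, 8th, ...), then swap each adjacent pair of characters (1↔2, 3↔4, ...).
On "xzgfpwdwpnx": the first step gives "zpwx", and the second then gives "pzxw".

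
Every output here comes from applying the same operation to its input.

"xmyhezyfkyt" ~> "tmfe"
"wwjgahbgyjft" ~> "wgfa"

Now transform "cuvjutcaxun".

uuna

The rule is to keep one character in every 3, starting at position 2 (positions 2nd, 5th, 8th, ...), then sort the characters into reverse alphabetical order.
Applying both steps to "cuvjutcaxun": "uuan", then "uuna".
(Check on "xmyhezyfkyt": → "meft" → "tmfe" ✓)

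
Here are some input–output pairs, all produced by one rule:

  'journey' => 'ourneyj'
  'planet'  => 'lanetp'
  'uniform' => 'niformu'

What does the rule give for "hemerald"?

emeraldh

The transformation: move the first character to the end.
Doing the same to "hemerald": "emeraldh".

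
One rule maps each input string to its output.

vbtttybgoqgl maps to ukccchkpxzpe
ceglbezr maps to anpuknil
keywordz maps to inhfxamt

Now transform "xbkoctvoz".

iktxlcexg

Each output is the input with this applied: swap the first and last characters, then shift every letter 9 places forward in the alphabet (wrapping around).
Working it through for "xbkoctvoz": intermediate "zbkoctvox", final "iktxlcexg".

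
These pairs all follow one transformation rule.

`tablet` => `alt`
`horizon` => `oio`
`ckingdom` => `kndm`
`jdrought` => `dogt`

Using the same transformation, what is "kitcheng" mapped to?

iceg

The pattern: keep every other character starting from the second (positions 2nd, 4th, 6th, ...).
On "kitcheng" that produces "iceg".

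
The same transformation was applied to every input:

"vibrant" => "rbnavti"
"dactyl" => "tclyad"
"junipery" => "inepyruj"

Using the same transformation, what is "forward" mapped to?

Looking at the pairs, the operation is to move the first 2 characters to the end (rotate left by 2), then swap each adjacent pair of characters (1↔2, 3↔4, ...).
On "forward": the first step gives "rwardfo", and the second then gives "wrrafdo".

wrrafdo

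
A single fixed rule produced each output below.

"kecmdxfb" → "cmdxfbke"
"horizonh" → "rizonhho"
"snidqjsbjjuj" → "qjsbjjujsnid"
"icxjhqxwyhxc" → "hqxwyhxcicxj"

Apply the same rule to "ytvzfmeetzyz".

fmeetzyzytvz

In each case the input is transformed by: move the last 2 characters to the front (rotate right by 2), then swap the front and back halves of the string.
Starting from "ytvzfmeetzyz": after the first operation, "yzytvzfmeetz"; after the second, "fmeetzyzytvz".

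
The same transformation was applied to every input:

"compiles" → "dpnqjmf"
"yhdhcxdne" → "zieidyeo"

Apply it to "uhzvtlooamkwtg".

Looking at the pairs, the operation is to delete the last character, then shift every letter 1 place forward in the alphabet (wrapping around).
Working it through for "uhzvtlooamkwtg": intermediate "uhzvtlooamkwt", final "viawumppbnlxu".

viawumppbnlxu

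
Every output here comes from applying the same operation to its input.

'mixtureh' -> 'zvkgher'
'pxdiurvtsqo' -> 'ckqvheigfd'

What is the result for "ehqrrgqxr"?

In each case the input is transformed by: delete the last character, then shift every letter 13 places forward in the alphabet (wrapping around) — i.e. ROT13.
Working it through for "ehqrrgqxr": intermediate "ehqrrgqx", final "rudeetdk".

rudeetdk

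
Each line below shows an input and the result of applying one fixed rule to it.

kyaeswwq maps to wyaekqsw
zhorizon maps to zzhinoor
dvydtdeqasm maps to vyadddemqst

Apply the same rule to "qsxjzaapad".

Rule — sort the characters into alphabetical order, then move the last 2 characters to the front (rotate right by 2).
Applying both steps to "qsxjzaapad": "aaadjpqsxz", then "xzaaadjpqs".

xzaaadjpqs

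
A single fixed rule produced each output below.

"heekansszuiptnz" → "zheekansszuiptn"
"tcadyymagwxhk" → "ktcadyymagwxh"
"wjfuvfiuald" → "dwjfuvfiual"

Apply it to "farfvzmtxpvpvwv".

vfarfvzmtxpvpvw

What's happening: move the last character to the front.
So "farfvzmtxpvpvwv" becomes "vfarfvzmtxpvpvw".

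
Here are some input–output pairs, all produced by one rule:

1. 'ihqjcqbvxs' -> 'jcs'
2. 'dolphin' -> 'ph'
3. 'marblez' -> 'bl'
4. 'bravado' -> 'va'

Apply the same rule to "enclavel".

In each case the input is transformed by: swap each adjacent pair of characters (1↔2, 3↔4, ...), then keep one character in every 3, starting at position 3 (positions 3rd, 6th, 9th, ...).
Applying both steps to "enclavel": "nelcvale", then "la".

la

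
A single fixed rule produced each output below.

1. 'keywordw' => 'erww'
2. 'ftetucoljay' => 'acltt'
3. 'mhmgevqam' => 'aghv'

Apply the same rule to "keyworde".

eerw

What's happening: keep every other character starting from the second (positions 2nd, 4th, 6th, ...), then sort the characters into alphabetical order.
Starting from "keyworde": after the first operation, "ewre"; after the second, "eerw".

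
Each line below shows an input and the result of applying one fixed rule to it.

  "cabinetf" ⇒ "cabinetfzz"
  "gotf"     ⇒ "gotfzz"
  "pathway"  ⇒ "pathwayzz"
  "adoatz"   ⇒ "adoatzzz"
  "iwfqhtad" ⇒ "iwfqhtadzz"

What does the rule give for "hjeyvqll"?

Each output is the input with this applied: append "zz".
For "hjeyvqll" the result is "hjeyvqllzz".

hjeyvqllzz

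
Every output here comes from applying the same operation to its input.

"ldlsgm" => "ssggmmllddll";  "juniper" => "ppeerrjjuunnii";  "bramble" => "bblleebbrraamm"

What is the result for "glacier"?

The pattern: move the last 3 characters to the front (rotate right by 3), then double every character.
On "glacier": the first step gives "ierglac", and the second then gives "iieerrggllaacc".
(Check on "ldlsgm": → "sgmldl" → "ssggmmllddll" ✓)

iieerrggllaacc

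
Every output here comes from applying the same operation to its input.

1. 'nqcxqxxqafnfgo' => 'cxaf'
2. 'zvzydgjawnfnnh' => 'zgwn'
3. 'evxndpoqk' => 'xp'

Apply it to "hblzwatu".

In each case the input is transformed by: delete the last character, then keep one character in every 3, starting at position 3 (positions 3rd, 6th, 9th, ...).
Applying both steps to "hblzwatu": "hblzwat", then "la".
(Check on "nqcxqxxqafnfgo": → "nqcxqxxqafnfg" → "cxaf" ✓)

la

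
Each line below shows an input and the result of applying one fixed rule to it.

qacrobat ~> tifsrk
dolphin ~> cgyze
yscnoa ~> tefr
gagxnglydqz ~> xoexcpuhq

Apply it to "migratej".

The rule is to delete the first 2 characters, then shift every letter 9 places backward in the alphabet (wrapping around).
On "migratej" that produces "xirkva".

xirkva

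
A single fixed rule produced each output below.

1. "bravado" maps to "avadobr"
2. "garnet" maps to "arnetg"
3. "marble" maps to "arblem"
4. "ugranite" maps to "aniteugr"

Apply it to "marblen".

In each case the input is transformed by: move the last 3 characters to the front (rotate right by 3), then move the last 2 characters to the front (rotate right by 2).
On "marblen": the first step gives "lenmarb", and the second then gives "rblenma".

rblenma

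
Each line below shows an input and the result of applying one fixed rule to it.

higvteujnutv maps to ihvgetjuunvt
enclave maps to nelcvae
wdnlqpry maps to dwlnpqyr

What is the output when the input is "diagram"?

The rule is to swap each adjacent pair of characters (1↔2, 3↔4, ...).
For "diagram" the result is "idgaarm".

idgaarm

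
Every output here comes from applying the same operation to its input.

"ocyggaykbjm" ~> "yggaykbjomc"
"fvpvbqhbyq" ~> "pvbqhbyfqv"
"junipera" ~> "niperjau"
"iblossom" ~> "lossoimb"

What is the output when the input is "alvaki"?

vakail

The transformation: swap the first and last characters, then move the first 2 characters to the end (rotate left by 2).
Applying both steps to "alvaki": "ilvaka", then "vakail".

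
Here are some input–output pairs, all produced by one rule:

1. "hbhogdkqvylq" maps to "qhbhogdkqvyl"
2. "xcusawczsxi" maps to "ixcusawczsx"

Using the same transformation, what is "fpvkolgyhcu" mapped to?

ufpvkolgyhc

Looking at the pairs, the operation is to move the last character to the front.
So "fpvkolgyhcu" becomes "ufpvkolgyhc".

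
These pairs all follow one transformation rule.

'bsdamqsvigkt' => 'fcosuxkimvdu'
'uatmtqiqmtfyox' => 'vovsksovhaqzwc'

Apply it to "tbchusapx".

ejwucrzvd

Each output is the input with this applied: move the first 2 characters to the end (rotate left by 2), then shift every letter 2 places forward in the alphabet (wrapping around).
"tbchusapx" → "chusapxtb" → "ejwucrzvd".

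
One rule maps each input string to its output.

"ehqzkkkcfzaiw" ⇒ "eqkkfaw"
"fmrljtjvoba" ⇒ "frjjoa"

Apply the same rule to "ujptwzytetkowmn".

upwyekwn

In each case the input is transformed by: keep every other character starting from the first (positions 1st, 3rd, 5th, ...).
Applying that to "ujptwzytetkowmn" gives "upwyekwn".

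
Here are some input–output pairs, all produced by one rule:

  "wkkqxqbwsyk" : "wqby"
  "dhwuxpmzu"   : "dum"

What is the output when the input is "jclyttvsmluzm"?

The pattern: keep one character in every 3, starting at position 1 (positions 1st, 4th, 7th, ...).
For "jclyttvsmluzm" the result is "jyvlm".

jyvlm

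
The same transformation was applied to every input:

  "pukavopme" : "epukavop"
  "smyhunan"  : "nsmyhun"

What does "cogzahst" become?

What's happening: move the last 2 characters to the front (rotate right by 2), then delete the first character.
Starting from "cogzahst": after the first operation, "stcogzah"; after the second, "tcogzah".
(Check on "pukavopme": → "mepukavop" → "epukavop" ✓)

tcogzah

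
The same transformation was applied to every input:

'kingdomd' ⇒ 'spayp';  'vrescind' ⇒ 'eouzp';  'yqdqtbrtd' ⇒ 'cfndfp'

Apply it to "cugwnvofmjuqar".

Rule — shift every letter 12 places forward in the alphabet (wrapping around), then delete the first 3 characters.
Working it through for "cugwnvofmjuqar": intermediate "ogsizharyvgcmd", final "izharyvgcmd".

izharyvgcmd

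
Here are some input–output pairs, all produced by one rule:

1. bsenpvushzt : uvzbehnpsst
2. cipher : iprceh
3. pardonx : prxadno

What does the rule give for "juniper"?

prueijn

Rule — sort the characters into alphabetical order, then move the last 3 characters to the front (rotate right by 3).
"juniper" → "eijnpru" → "prueijn".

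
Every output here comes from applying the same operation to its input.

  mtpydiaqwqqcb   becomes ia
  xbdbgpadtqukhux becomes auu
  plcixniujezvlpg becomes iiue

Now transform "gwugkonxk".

Looking at the pairs, the operation is to keep only the vowels.
For "gwugkonxk" the result is "uo".

uo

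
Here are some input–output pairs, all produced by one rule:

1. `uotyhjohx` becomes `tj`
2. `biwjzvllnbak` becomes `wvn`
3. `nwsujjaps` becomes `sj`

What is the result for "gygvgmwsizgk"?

gmi

In each case the input is transformed by: delete the last 2 characters, then keep one character in every 3, starting at position 3 (positions 3rd, 6th, 9th, ...).
Doing the same to "gygvgmwsizgk": "gmi".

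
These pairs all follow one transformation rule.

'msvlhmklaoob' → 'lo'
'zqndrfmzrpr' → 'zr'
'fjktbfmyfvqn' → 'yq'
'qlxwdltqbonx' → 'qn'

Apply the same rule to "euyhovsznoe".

Looking at the pairs, the operation is to keep one character in every 3, starting at position 2 (positions 2nd, 5th, 8th, ...), then delete the first 2 characters.
Working it through for "euyhovsznoe": intermediate "uoze", final "ze".

ze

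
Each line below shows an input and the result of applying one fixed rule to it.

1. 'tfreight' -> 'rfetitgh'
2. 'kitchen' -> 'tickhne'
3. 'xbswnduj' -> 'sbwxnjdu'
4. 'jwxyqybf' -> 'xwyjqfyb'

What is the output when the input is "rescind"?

secridn

What's happening: move the first 2 characters to the end (rotate left by 2), then take characters alternately from the front and the back (1st, last, 2nd, 2nd-last, ...).
For "rescind", step one produces "scindre"; step two turns that into "secridn".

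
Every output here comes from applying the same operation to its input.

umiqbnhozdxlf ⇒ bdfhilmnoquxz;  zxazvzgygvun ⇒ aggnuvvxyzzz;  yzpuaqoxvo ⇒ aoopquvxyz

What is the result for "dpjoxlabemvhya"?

What's happening: sort the characters into alphabetical order.
For "dpjoxlabemvhya" the result is "aabdehjlmopvxy".

aabdehjlmopvxy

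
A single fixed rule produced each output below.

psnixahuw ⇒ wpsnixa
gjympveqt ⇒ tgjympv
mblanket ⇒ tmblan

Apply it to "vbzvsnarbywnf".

Rule — move the last 3 characters to the front (rotate right by 3), then delete the first 2 characters.
On "vbzvsnarbywnf" that produces "fvbzvsnarby".

fvbzvsnarby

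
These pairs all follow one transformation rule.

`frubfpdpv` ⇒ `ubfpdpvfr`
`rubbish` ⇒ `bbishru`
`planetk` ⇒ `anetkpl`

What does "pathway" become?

The rule is to move the first 2 characters to the end (rotate left by 2).
Doing the same to "pathway": "thwaypa".

thwaypa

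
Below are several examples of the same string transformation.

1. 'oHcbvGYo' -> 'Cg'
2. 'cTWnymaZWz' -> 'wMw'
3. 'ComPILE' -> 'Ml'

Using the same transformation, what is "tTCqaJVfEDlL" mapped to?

Rule — flip the case of every letter, then keep one character in every 3, starting at position 3 (positions 3rd, 6th, 9th, ...).
Applying both steps to "tTCqaJVfEDlL": "TtcQAjvFedLl", then "cjel".

cjel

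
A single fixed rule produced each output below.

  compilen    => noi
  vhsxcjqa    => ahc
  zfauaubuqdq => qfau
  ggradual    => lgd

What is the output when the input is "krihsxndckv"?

vrsd

Looking at the pairs, the operation is to keep one character in every 3, starting at position 2 (positions 2nd, 5th, 8th, ...), then move the last character to the front.
On "krihsxndckv": the first step gives "rsdv", and the second then gives "vrsd".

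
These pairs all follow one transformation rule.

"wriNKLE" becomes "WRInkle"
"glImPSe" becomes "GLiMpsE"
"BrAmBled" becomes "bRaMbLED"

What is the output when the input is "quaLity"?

The transformation: flip the case of every letter.
So "quaLity" becomes "QUAlITY".

QUAlITY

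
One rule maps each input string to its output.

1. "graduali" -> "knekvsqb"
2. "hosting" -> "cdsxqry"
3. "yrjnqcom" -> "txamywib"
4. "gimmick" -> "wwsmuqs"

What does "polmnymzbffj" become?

What's happening: move the first 2 characters to the end (rotate left by 2), then shift every letter 10 places forward in the alphabet (wrapping around).
On "polmnymzbffj": the first step gives "lmnymzbffjpo", and the second then gives "vwxiwjlpptzy".

vwxiwjlpptzy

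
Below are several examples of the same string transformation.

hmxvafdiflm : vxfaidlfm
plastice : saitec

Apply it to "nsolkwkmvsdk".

The rule is to delete the first 2 characters, then swap each adjacent pair of characters (1↔2, 3↔4, ...).
Working it through for "nsolkwkmvsdk": intermediate "olkwkmvsdk", final "lowkmksvkd".

lowkmksvkd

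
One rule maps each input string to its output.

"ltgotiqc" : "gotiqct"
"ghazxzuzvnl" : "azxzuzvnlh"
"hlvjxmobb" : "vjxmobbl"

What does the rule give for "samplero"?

mpleroa

In each case the input is transformed by: delete the first character, then move the first character to the end.
Applying both steps to "samplero": "amplero", then "mpleroa".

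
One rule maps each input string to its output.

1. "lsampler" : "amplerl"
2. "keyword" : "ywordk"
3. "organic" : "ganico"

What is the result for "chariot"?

The transformation: move the first 2 characters to the end (rotate left by 2), then delete the last character.
Starting from "chariot": after the first operation, "ariotch"; after the second, "ariotc".

ariotc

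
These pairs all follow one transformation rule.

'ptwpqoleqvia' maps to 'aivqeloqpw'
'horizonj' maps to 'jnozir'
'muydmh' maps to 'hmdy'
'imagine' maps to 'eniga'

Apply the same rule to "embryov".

Looking at the pairs, the operation is to reverse the string, then delete the last 2 characters.
Starting from "embryov": after the first operation, "voyrbme"; after the second, "voyrb".

voyrb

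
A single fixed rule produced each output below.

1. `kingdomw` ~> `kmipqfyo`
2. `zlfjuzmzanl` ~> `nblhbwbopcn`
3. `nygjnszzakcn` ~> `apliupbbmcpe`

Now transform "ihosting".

jkuqkvip

What's happening: swap each adjacent pair of characters (1↔2, 3↔4, ...), then shift every letter 2 places forward in the alphabet (wrapping around).
For "ihosting", step one produces "hisoitgn"; step two turns that into "jkuqkvip".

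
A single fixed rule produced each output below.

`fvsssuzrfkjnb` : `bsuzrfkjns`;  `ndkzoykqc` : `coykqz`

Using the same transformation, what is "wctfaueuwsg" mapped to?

The rule is to delete the first 3 characters, then swap the first and last characters.
Applying both steps to "wctfaueuwsg": "faueuwsg", then "gaueuwsf".
(Check on "ndkzoykqc": → "zoykqc" → "coykqz" ✓)

gaueuwsf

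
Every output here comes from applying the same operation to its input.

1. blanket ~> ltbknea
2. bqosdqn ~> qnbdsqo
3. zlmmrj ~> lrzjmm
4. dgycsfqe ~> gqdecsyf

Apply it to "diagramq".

imdqgraa

Rule — swap each adjacent pair of characters (1↔2, 3↔4, ...), then take characters alternately from the front and the back (1st, last, 2nd, 2nd-last, ...).
Applying that to "diagramq" gives "imdqgraa".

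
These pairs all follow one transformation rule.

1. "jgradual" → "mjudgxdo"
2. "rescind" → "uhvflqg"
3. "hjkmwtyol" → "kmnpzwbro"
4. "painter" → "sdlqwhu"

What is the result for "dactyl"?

gdfwbo

The rule is to shift every letter 3 places forward in the alphabet (wrapping around).
On "dactyl" that produces "gdfwbo".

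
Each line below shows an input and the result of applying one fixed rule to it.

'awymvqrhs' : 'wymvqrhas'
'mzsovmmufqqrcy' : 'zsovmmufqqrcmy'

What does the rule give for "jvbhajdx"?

vbhajdjx

In each case the input is transformed by: swap the first and last characters, then move the first character to the end.
On "jvbhajdx" that produces "vbhajdjx".
(Check on "awymvqrhs": → "swymvqrha" → "wymvqrhas" ✓)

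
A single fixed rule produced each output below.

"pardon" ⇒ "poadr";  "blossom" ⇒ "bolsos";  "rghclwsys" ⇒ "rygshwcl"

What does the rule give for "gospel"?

geops

In each case the input is transformed by: delete the last character, then take characters alternately from the front and the back (1st, last, 2nd, 2nd-last, ...).
So "gospel" becomes "geops".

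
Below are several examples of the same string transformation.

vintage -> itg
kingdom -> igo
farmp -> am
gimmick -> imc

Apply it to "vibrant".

What's happening: keep every other character starting from the second (positions 2nd, 4th, 6th, ...).
So "vibrant" becomes "irn".

irn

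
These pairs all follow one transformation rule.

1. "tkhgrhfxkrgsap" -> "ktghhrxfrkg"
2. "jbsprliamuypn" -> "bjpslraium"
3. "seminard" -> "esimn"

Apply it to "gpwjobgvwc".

The rule is to delete the last 3 characters, then swap each adjacent pair of characters (1↔2, 3↔4, ...).
For "gpwjobgvwc", step one produces "gpwjobg"; step two turns that into "pgjwbog".

pgjwbog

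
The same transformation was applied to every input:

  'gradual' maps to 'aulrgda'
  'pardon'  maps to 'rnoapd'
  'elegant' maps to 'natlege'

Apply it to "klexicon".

inolkxec

What's happening: swap each adjacent pair of characters (1↔2, 3↔4, ...), then move the last 3 characters to the front (rotate right by 3).
Doing the same to "klexicon": "inolkxec".
(Check on "elegant": → "legenat" → "natlege" ✓)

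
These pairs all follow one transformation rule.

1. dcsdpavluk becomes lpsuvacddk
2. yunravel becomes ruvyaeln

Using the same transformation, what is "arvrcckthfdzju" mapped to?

krrtuvzaccdfhj

The pattern: sort the characters into alphabetical order, then swap the front and back halves of the string.
On "arvrcckthfdzju": the first step gives "accdfhjkrrtuvz", and the second then gives "krrtuvzaccdfhj".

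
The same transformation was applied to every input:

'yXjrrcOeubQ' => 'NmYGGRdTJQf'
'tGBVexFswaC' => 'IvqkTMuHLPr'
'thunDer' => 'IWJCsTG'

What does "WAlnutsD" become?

lpACJIHs

The transformation: flip the case of every letter, then shift every letter 11 places backward in the alphabet (wrapping around).
Working it through for "WAlnutsD": intermediate "waLNUTSd", final "lpACJIHs".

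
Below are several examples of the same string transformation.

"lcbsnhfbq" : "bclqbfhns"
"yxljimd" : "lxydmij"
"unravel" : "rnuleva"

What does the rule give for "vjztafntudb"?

Each output is the input with this applied: move the first 3 characters to the end (rotate left by 3), then reverse the string.
Starting from "vjztafntudb": after the first operation, "tafntudbvjz"; after the second, "zjvbdutnfat".

zjvbdutnfat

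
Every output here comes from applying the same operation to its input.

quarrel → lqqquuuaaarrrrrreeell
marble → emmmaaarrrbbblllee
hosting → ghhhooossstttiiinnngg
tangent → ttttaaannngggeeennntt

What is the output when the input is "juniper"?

The rule is to repeat every character 3 times, then move the last character to the front.
On "juniper": the first step gives "jjjuuunnniiipppeeerrr", and the second then gives "rjjjuuunnniiipppeeerr".

rjjjuuunnniiipppeeerr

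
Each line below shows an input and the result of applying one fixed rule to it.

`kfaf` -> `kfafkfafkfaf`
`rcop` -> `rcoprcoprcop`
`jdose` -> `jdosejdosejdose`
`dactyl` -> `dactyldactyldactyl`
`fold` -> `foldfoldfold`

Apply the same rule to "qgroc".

qgrocqgrocqgroc

In each case the input is transformed by: write the whole string 3 times in a row.
Doing the same to "qgroc": "qgrocqgrocqgroc".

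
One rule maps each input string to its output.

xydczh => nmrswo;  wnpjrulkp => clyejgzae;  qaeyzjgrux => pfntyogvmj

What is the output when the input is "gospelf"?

dvehatu

Rule — swap each adjacent pair of characters (1↔2, 3↔4, ...), then shift every letter 11 places backward in the alphabet (wrapping around).
Applying both steps to "gospelf": "ogpslef", then "dvehatu".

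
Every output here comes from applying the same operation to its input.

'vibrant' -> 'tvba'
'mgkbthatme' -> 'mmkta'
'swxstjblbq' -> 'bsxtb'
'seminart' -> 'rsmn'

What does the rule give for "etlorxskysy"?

In each case the input is transformed by: keep every other character starting from the first (positions 1st, 3rd, 5th, ...), then move the last character to the front.
"etlorxskysy" → "elrsyy" → "yelrsy".

yelrsy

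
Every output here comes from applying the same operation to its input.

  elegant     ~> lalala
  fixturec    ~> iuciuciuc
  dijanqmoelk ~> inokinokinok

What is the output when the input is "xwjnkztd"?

Looking at the pairs, the operation is to keep one character in every 3, starting at position 2 (positions 2nd, 5th, 8th, ...), then write the whole string 3 times in a row.
"xwjnkztd" → "wkdwkdwkd".

wkdwkdwkd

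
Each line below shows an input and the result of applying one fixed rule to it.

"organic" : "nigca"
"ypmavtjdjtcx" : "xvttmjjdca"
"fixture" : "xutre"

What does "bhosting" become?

The pattern: delete the first 2 characters, then sort the characters into reverse alphabetical order.
So "bhosting" becomes "tsonig".
(Check on "fixture": → "xture" → "xutre" ✓)

tsonig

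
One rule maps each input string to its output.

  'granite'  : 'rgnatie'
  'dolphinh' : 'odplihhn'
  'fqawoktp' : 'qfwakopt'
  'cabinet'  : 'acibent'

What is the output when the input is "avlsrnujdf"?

vaslnrjufd

Each output is the input with this applied: swap each adjacent pair of characters (1↔2, 3↔4, ...).
On "avlsrnujdf" that produces "vaslnrjufd".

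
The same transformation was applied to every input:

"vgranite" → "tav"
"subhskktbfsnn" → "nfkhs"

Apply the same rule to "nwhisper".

Rule — keep one character in every 3, starting at position 1 (positions 1st, 4th, 7th, ...), then reverse the string.
"nwhisper" → "nie" → "ein".
(Check on "vgranite": → "vat" → "tav" ✓)

ein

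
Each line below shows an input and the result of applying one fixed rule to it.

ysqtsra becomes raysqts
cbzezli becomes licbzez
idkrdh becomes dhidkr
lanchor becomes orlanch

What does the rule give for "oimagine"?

In each case the input is transformed by: move the last 2 characters to the front (rotate right by 2).
Applying that to "oimagine" gives "neoimagi".

neoimagi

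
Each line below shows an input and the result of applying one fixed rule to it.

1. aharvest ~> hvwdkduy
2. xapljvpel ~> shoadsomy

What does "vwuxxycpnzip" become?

Rule — move the last 3 characters to the front (rotate right by 3), then shift every letter 3 places forward in the alphabet (wrapping around).
On "vwuxxycpnzip": the first step gives "zipvwuxxycpn", and the second then gives "clsyzxaabfsq".

clsyzxaabfsq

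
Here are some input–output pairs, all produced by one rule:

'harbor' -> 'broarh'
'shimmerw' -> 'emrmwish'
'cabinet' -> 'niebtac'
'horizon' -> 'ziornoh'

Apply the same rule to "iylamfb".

maflbyi

The transformation: move the last 3 characters to the front (rotate right by 3), then take characters alternately from the front and the back (1st, last, 2nd, 2nd-last, ...).
Working it through for "iylamfb": intermediate "mfbiyla", final "maflbyi".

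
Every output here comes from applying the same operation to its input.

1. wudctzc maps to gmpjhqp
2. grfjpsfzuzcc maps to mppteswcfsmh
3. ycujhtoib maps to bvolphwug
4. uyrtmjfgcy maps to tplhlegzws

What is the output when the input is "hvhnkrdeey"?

The pattern: move the last 3 characters to the front (rotate right by 3), then shift every letter 13 places forward in the alphabet (wrapping around) — i.e. ROT13.
"hvhnkrdeey" → "eeyhvhnkrd" → "rrluiuaxeq".

rrluiuaxeq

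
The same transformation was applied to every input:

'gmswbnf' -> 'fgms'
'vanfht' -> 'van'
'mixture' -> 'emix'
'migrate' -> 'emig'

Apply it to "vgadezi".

ivga

In each case the input is transformed by: move the first 3 characters to the end (rotate left by 3), then delete the first 3 characters.
On "vgadezi": the first step gives "dezivga", and the second then gives "ivga".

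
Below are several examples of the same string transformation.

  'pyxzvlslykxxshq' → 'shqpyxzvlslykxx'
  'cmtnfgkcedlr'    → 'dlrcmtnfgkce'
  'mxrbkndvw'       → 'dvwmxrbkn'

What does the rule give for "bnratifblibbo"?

bbobnratifbli

Looking at the pairs, the operation is to move the last 3 characters to the front (rotate right by 3).
So "bnratifblibbo" becomes "bbobnratifbli".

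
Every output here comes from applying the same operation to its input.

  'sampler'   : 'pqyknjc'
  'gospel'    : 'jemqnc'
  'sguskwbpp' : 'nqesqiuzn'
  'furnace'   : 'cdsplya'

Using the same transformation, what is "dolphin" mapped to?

In each case the input is transformed by: move the last character to the front, then shift every letter 2 places backward in the alphabet (wrapping around).
Working it through for "dolphin": intermediate "ndolphi", final "lbmjnfg".

lbmjnfg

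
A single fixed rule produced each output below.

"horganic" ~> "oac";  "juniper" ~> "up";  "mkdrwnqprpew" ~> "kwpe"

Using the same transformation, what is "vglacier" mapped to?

gcr

Looking at the pairs, the operation is to keep one character in every 3, starting at position 2 (positions 2nd, 5th, 8th, ...).
On "vglacier" that produces "gcr".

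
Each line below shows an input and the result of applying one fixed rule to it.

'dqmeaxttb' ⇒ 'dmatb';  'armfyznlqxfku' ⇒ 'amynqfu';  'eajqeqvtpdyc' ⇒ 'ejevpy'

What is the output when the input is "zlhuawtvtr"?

The rule is to keep every other character starting from the first (positions 1st, 3rd, 5th, ...).
"zlhuawtvtr" → "zhatt".

zhatt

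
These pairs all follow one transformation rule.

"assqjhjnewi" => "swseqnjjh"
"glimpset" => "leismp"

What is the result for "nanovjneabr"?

Each output is the input with this applied: take characters alternately from the front and the back (1st, last, 2nd, 2nd-last, ...), then delete the first 2 characters.
On "nanovjneabr": the first step gives "nrabnaoevnj", and the second then gives "abnaoevnj".

abnaoevnj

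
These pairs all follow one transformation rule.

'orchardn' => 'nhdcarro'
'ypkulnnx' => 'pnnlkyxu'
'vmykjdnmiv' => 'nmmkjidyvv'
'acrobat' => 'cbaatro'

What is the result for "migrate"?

igeatrm

The rule is to sort the characters into reverse alphabetical order, then move the first 3 characters to the end (rotate left by 3).
For "migrate", step one produces "trmigea"; step two turns that into "igeatrm".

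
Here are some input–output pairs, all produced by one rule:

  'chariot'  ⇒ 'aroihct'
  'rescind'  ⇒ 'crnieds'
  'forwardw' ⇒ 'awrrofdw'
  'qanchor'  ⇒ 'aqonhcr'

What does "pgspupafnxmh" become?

auspppnmhgfx

The rule is to sort the characters into reverse alphabetical order, then swap the first and last characters.
Working it through for "pgspupafnxmh": intermediate "xuspppnmhgfa", final "auspppnmhgfx".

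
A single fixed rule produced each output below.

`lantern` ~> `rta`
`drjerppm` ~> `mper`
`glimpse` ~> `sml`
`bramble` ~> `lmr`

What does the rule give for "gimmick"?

cmi

Rule — keep every other character starting from the second (positions 2nd, 4th, 6th, ...), then reverse the string.
Applying that to "gimmick" gives "cmi".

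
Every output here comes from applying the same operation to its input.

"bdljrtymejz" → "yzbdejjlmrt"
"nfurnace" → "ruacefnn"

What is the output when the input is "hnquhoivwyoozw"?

yzhhinoooquvww

The rule is to sort the characters into alphabetical order, then move the last 2 characters to the front (rotate right by 2).
Applying both steps to "hnquhoivwyoozw": "hhinoooquvwwyz", then "yzhhinoooquvww".
(Check on "bdljrtymejz": → "bdejjlmrtyz" → "yzbdejjlmrt" ✓)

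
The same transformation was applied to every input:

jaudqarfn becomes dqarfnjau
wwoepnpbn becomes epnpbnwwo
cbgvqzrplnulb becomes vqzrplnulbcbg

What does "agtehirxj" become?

Looking at the pairs, the operation is to move the first 3 characters to the end (rotate left by 3).
For "agtehirxj" the result is "ehirxjagt".

ehirxjagt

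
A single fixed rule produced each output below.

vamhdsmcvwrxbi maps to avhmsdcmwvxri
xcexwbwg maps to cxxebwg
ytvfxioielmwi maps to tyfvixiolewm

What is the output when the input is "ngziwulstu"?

Each output is the input with this applied: swap each adjacent pair of characters (1↔2, 3↔4, ...), then delete the last character.
For "ngziwulstu", step one produces "gnizuwslut"; step two turns that into "gnizuwslu".
(Check on "xcexwbwg": → "cxxebwgw" → "cxxebwg" ✓)

gnizuwslu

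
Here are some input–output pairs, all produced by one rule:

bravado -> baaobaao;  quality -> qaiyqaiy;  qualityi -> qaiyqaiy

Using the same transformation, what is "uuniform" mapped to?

unfrunfr

The transformation: keep every other character starting from the first (positions 1st, 3rd, 5th, ...), then write the whole string twice.
Starting from "uuniform": after the first operation, "unfr"; after the second, "unfrunfr".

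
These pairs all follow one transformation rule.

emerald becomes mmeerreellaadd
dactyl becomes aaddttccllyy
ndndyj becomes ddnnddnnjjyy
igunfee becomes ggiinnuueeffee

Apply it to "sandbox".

Looking at the pairs, the operation is to swap each adjacent pair of characters (1↔2, 3↔4, ...), then double every character.
"sandbox" → "asdnobx" → "aassddnnoobbxx".

aassddnnoobbxx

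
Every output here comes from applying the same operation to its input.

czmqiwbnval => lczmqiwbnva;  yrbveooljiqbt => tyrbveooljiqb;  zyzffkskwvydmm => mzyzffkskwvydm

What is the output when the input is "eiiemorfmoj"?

jeiiemorfmo

Each output is the input with this applied: move the last character to the front.
So "eiiemorfmoj" becomes "jeiiemorfmo".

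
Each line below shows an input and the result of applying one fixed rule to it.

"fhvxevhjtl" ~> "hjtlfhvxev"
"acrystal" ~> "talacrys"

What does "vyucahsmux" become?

The rule is to move the first character to the end, then swap the front and back halves of the string.
"vyucahsmux" → "yucahsmuxv" → "smuxvyucah".

smuxvyucah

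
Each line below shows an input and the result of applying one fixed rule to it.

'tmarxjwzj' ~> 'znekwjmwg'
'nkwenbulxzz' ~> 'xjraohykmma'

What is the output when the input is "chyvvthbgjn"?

uliiguotwap

The pattern: shift every letter 13 places forward in the alphabet (wrapping around) — i.e. ROT13, then move the first character to the end.
On "chyvvthbgjn": the first step gives "puliiguotwa", and the second then gives "uliiguotwap".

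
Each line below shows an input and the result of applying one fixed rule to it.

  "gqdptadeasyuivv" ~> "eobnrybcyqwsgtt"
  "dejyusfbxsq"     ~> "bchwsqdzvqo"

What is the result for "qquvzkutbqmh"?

The rule is to shift every letter 2 places backward in the alphabet (wrapping around).
For "qquvzkutbqmh" the result is "oostxisrzokf".

oostxisrzokf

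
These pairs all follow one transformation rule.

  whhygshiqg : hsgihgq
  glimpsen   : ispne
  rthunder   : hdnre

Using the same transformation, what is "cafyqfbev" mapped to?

Each output is the input with this applied: swap each adjacent pair of characters (1↔2, 3↔4, ...), then delete the first 3 characters.
Applying both steps to "cafyqfbev": "acyffqebv", then "ffqebv".

ffqebv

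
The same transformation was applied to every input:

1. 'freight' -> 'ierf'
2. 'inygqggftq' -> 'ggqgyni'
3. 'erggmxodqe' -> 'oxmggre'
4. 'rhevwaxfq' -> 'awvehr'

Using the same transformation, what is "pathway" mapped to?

htap

Rule — reverse the string, then delete the first 3 characters.
Applying both steps to "pathway": "yawhtap", then "htap".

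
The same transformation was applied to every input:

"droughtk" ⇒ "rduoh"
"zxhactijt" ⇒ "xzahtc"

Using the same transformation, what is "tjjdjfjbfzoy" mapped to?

jtdjfjbjz

The transformation: swap each adjacent pair of characters (1↔2, 3↔4, ...), then delete the last 3 characters.
Working it through for "tjjdjfjbfzoy": intermediate "jtdjfjbjzfyo", final "jtdjfjbjz".
(Check on "droughtk": → "rduohgkt" → "rduoh" ✓)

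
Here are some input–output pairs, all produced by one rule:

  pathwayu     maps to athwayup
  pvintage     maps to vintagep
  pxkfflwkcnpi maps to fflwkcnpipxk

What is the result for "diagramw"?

What's happening: move the last 3 characters to the front (rotate right by 3), then swap the front and back halves of the string.
"diagramw" → "amwdiagr" → "iagramwd".

iagramwd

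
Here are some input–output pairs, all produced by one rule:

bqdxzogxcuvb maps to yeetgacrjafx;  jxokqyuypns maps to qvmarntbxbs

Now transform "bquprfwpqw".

tzetxsuizs

The rule is to shift every letter 3 places forward in the alphabet (wrapping around), then move the last 2 characters to the front (rotate right by 2).
For "bquprfwpqw", step one produces "etxsuizstz"; step two turns that into "tzetxsuizs".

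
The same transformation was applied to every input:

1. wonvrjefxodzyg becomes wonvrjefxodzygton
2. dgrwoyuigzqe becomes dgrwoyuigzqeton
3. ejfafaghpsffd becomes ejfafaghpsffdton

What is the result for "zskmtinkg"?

Each output is the input with this applied: append "ton".
Doing the same to "zskmtinkg": "zskmtinkgton".

zskmtinkgton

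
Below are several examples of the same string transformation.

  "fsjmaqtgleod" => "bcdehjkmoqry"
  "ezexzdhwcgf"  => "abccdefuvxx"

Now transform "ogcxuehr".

In each case the input is transformed by: shift every letter 2 places backward in the alphabet (wrapping around), then sort the characters into alphabetical order.
Starting from "ogcxuehr": after the first operation, "meavscfp"; after the second, "acefmpsv".

acefmpsv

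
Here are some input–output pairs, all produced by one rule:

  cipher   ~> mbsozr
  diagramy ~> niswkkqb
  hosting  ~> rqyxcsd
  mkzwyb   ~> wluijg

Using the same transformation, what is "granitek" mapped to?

qubokdxs

Each output is the input with this applied: shift every letter 10 places forward in the alphabet (wrapping around), then take characters alternately from the front and the back (1st, last, 2nd, 2nd-last, ...).
So "granitek" becomes "qubokdxs".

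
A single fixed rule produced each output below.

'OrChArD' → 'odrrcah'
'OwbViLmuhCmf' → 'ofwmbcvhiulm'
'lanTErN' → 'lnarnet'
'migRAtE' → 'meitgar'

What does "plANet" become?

ptlean

What's happening: take characters alternately from the front and the back (1st, last, 2nd, 2nd-last, ...), then convert every letter to lowercase.
Working it through for "plANet": intermediate "ptleAN", final "ptlean".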